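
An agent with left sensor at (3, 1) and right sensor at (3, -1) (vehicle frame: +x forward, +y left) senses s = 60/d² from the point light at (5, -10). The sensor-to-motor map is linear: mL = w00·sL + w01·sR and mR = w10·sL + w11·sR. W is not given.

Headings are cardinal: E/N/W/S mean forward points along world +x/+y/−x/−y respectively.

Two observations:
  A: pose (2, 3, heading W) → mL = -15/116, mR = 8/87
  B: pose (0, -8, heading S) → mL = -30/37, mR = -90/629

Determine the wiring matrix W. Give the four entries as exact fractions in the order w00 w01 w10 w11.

0 -1/2 -1/2 1

obs A: pose=(2,3,W) → sL=1/3, sR=15/58, mL=-15/116, mR=8/87
obs B: pose=(0,-8,S) → sL=60/17, sR=60/37, mL=-30/37, mR=-90/629
sensor matrix S = [[1/3, 15/58], [60/17, 60/37]]; det S = -6790/18241
solve [mL_A; mL_B] = S·[w00; w01] and [mR_A; mR_B] = S·[w10; w11]:
  w00 = 0, w01 = -1/2, w10 = -1/2, w11 = 1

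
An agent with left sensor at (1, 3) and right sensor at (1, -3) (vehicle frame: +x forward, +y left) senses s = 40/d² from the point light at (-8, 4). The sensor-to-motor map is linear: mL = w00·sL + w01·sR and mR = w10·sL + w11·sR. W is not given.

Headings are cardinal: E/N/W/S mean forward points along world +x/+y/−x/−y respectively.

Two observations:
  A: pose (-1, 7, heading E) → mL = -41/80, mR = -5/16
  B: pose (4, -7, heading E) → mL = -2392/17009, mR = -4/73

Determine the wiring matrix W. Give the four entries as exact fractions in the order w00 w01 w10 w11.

obs A: pose=(-1,7,E) → sL=2/5, sR=5/8, mL=-41/80, mR=-5/16
obs B: pose=(4,-7,E) → sL=40/233, sR=8/73, mL=-2392/17009, mR=-4/73
sensor matrix S = [[2/5, 5/8], [40/233, 8/73]]; det S = -5397/85045
solve [mL_A; mL_B] = S·[w00; w01] and [mR_A; mR_B] = S·[w10; w11]:
  w00 = -1/2, w01 = -1/2, w10 = 0, w11 = -1/2

-1/2 -1/2 0 -1/2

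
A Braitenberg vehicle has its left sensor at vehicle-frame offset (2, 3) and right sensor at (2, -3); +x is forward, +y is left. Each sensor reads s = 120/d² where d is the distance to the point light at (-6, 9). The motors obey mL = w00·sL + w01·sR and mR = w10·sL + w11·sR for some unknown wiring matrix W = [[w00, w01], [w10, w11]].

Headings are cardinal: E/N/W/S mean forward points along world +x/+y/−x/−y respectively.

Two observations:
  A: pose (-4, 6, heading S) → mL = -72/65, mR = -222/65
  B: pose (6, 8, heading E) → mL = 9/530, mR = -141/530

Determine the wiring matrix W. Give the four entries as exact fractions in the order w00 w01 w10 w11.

obs A: pose=(-4,6,S) → sL=12/5, sR=60/13, mL=-72/65, mR=-222/65
obs B: pose=(6,8,E) → sL=3/5, sR=30/53, mL=9/530, mR=-141/530
sensor matrix S = [[12/5, 60/13], [3/5, 30/53]]; det S = -972/689
solve [mL_A; mL_B] = S·[w00; w01] and [mR_A; mR_B] = S·[w10; w11]:
  w00 = 1/2, w01 = -1/2, w10 = 1/2, w11 = -1

1/2 -1/2 1/2 -1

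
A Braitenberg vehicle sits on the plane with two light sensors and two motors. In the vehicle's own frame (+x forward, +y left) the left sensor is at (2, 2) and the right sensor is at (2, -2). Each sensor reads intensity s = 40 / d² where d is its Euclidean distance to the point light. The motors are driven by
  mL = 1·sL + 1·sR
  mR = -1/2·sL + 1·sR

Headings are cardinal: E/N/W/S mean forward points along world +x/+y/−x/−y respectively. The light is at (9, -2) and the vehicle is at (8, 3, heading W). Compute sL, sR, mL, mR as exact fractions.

left sensor world pos  = (6, 1); dL² = 18
right sensor world pos = (6, 5); dR² = 58
sL = 40/18 = 20/9
sR = 40/58 = 20/29
mL = 1·sL + 1·sR = 760/261
mR = -1/2·sL + 1·sR = -110/261

20/9 20/29 760/261 -110/261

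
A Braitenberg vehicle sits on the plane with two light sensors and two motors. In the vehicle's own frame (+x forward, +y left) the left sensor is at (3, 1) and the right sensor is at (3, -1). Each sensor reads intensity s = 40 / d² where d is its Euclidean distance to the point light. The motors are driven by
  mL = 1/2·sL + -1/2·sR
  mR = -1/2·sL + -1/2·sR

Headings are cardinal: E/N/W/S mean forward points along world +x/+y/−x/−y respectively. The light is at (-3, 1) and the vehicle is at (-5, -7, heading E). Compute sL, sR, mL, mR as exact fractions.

left sensor world pos  = (-2, -6); dL² = 50
right sensor world pos = (-2, -8); dR² = 82
sL = 40/50 = 4/5
sR = 40/82 = 20/41
mL = 1/2·sL + -1/2·sR = 32/205
mR = -1/2·sL + -1/2·sR = -132/205

4/5 20/41 32/205 -132/205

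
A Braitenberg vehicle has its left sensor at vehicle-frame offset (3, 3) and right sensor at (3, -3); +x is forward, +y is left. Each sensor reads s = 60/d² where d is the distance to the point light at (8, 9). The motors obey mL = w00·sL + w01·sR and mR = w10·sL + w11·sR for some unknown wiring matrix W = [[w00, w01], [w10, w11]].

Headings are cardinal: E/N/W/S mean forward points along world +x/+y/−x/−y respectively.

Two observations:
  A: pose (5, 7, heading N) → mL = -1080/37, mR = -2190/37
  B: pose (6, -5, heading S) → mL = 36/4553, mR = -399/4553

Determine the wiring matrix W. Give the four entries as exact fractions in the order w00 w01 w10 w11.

obs A: pose=(5,7,N) → sL=60/37, sR=60, mL=-1080/37, mR=-2190/37
obs B: pose=(6,-5,S) → sL=6/29, sR=30/157, mL=36/4553, mR=-399/4553
sensor matrix S = [[60/37, 60], [6/29, 30/157]]; det S = -2039040/168461
solve [mL_A; mL_B] = S·[w00; w01] and [mR_A; mR_B] = S·[w10; w11]:
  w00 = 1/2, w01 = -1/2, w10 = 1/2, w11 = -1

1/2 -1/2 1/2 -1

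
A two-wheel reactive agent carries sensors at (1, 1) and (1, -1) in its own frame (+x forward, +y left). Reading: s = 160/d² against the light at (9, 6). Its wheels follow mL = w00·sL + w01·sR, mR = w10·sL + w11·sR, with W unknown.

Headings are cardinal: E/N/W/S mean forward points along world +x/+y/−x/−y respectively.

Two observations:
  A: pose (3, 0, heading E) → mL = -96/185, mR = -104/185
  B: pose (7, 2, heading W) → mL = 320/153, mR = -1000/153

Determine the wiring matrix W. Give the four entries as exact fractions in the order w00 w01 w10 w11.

-1/2 1/2 1/2 -1

obs A: pose=(3,0,E) → sL=16/5, sR=80/37, mL=-96/185, mR=-104/185
obs B: pose=(7,2,W) → sL=80/17, sR=80/9, mL=320/153, mR=-1000/153
sensor matrix S = [[16/5, 80/37], [80/17, 80/9]]; det S = 103424/5661
solve [mL_A; mL_B] = S·[w00; w01] and [mR_A; mR_B] = S·[w10; w11]:
  w00 = -1/2, w01 = 1/2, w10 = 1/2, w11 = -1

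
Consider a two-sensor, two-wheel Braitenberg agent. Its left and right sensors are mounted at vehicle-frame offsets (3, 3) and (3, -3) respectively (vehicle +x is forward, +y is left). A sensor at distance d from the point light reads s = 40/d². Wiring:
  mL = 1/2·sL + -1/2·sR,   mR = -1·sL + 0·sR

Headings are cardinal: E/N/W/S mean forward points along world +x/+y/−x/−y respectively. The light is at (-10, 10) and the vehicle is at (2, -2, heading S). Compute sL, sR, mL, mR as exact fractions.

4/45 20/153 -16/765 -4/45

left sensor world pos  = (5, -5); dL² = 450
right sensor world pos = (-1, -5); dR² = 306
sL = 40/450 = 4/45
sR = 40/306 = 20/153
mL = 1/2·sL + -1/2·sR = -16/765
mR = -1·sL + 0·sR = -4/45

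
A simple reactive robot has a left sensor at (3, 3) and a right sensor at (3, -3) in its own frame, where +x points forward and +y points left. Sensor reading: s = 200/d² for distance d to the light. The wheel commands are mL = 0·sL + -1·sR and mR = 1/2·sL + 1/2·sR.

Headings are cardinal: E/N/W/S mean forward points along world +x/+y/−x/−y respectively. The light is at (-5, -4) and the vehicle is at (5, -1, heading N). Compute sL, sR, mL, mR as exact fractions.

40/17 40/41 -40/41 1160/697

left sensor world pos  = (2, 2); dL² = 85
right sensor world pos = (8, 2); dR² = 205
sL = 200/85 = 40/17
sR = 200/205 = 40/41
mL = 0·sL + -1·sR = -40/41
mR = 1/2·sL + 1/2·sR = 1160/697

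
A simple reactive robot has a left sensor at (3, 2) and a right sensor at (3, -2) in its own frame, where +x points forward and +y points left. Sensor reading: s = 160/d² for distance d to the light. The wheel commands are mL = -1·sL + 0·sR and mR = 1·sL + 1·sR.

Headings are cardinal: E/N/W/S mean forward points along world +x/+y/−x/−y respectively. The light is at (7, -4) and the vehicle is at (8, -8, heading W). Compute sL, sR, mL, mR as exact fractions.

4 20 -4 24

left sensor world pos  = (5, -10); dL² = 40
right sensor world pos = (5, -6); dR² = 8
sL = 160/40 = 4
sR = 160/8 = 20
mL = -1·sL + 0·sR = -4
mR = 1·sL + 1·sR = 24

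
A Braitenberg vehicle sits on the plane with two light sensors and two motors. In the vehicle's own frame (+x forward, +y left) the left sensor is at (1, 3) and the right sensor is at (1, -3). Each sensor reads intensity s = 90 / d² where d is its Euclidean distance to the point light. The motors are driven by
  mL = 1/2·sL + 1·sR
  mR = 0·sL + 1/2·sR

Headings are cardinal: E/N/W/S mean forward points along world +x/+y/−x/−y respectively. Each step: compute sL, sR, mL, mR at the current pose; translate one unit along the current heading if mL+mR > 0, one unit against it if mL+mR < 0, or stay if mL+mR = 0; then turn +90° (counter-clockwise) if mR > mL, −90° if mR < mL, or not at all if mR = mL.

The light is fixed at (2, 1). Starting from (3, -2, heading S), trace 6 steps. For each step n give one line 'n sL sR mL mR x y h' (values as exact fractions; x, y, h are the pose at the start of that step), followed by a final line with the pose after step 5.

0 45/16 9/2 189/32 9/4 3 -2 S
1 90/49 90 4455/49 45 3 -3 W
2 5 5 15/2 5/2 2 -3 N
3 90 90/37 1755/37 45/37 2 -2 E
4 45/16 9/2 189/32 9/4 3 -2 S
5 90/49 90 4455/49 45 3 -3 W
final 2 -3 N

n=0: pose=(3,-2,S); sL=45/16, sR=9/2; mL=189/32, mR=9/4; mL+mR=261/32 → advance +1; mR−mL=-117/32 → turn -1·90°
n=1: pose=(3,-3,W); sL=90/49, sR=90; mL=4455/49, mR=45; mL+mR=6660/49 → advance +1; mR−mL=-2250/49 → turn -1·90°
n=2: pose=(2,-3,N); sL=5, sR=5; mL=15/2, mR=5/2; mL+mR=10 → advance +1; mR−mL=-5 → turn -1·90°
n=3: pose=(2,-2,E); sL=90, sR=90/37; mL=1755/37, mR=45/37; mL+mR=1800/37 → advance +1; mR−mL=-1710/37 → turn -1·90°
n=4: pose=(3,-2,S); sL=45/16, sR=9/2; mL=189/32, mR=9/4; mL+mR=261/32 → advance +1; mR−mL=-117/32 → turn -1·90°
n=5: pose=(3,-3,W); sL=90/49, sR=90; mL=4455/49, mR=45; mL+mR=6660/49 → advance +1; mR−mL=-2250/49 → turn -1·90°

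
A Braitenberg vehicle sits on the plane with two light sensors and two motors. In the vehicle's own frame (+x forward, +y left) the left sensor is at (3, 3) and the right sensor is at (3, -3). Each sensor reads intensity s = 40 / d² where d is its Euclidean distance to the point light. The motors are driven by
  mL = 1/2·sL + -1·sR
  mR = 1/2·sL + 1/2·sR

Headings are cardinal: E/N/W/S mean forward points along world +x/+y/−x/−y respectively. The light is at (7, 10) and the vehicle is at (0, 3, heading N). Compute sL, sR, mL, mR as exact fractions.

10/29 5/4 -125/116 185/232

left sensor world pos  = (-3, 6); dL² = 116
right sensor world pos = (3, 6); dR² = 32
sL = 40/116 = 10/29
sR = 40/32 = 5/4
mL = 1/2·sL + -1·sR = -125/116
mR = 1/2·sL + 1/2·sR = 185/232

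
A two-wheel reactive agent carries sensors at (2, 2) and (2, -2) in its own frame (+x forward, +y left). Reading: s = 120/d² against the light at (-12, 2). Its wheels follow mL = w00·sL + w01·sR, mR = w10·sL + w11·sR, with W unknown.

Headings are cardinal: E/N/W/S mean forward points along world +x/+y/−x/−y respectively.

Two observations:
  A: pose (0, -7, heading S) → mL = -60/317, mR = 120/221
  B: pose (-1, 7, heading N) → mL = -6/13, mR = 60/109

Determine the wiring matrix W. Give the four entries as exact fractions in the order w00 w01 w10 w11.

obs A: pose=(0,-7,S) → sL=120/317, sR=120/221, mL=-60/317, mR=120/221
obs B: pose=(-1,7,N) → sL=12/13, sR=60/109, mL=-6/13, mR=60/109
sensor matrix S = [[120/317, 120/221], [12/13, 60/109]]; det S = -29070720/99270769
solve [mL_A; mL_B] = S·[w00; w01] and [mR_A; mR_B] = S·[w10; w11]:
  w00 = -1/2, w01 = 0, w10 = 0, w11 = 1

-1/2 0 0 1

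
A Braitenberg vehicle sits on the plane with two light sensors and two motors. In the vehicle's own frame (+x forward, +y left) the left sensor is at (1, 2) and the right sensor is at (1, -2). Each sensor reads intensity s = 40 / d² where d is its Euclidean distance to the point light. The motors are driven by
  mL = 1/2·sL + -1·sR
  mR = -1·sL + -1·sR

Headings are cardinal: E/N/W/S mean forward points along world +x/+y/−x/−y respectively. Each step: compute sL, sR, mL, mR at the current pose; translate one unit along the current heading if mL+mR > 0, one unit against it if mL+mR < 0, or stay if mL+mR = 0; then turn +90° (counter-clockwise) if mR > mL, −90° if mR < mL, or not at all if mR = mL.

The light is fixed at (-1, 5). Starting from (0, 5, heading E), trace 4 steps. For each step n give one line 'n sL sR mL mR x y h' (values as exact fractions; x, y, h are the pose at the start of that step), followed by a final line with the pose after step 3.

0 5 5 -5/2 -10 0 5 E
1 8 8 -4 -16 -1 5 S
2 20 4 6 -24 -1 6 W
3 8 40/13 12/13 -144/13 0 6 N
final 0 5 E

n=0: pose=(0,5,E); sL=5, sR=5; mL=-5/2, mR=-10; mL+mR=-25/2 → advance -1; mR−mL=-15/2 → turn -1·90°
n=1: pose=(-1,5,S); sL=8, sR=8; mL=-4, mR=-16; mL+mR=-20 → advance -1; mR−mL=-12 → turn -1·90°
n=2: pose=(-1,6,W); sL=20, sR=4; mL=6, mR=-24; mL+mR=-18 → advance -1; mR−mL=-30 → turn -1·90°
n=3: pose=(0,6,N); sL=8, sR=40/13; mL=12/13, mR=-144/13; mL+mR=-132/13 → advance -1; mR−mL=-12 → turn -1·90°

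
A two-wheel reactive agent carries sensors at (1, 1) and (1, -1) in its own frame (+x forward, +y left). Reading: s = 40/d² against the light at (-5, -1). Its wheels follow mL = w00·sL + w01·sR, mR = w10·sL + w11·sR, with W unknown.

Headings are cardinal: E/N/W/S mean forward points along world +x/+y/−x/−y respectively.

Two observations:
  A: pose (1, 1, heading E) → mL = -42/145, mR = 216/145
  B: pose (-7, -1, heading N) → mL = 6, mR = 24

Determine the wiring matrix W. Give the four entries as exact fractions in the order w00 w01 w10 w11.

obs A: pose=(1,1,E) → sL=20/29, sR=4/5, mL=-42/145, mR=216/145
obs B: pose=(-7,-1,N) → sL=4, sR=20, mL=6, mR=24
sensor matrix S = [[20/29, 4/5], [4, 20]]; det S = 1536/145
solve [mL_A; mL_B] = S·[w00; w01] and [mR_A; mR_B] = S·[w10; w11]:
  w00 = -1, w01 = 1/2, w10 = 1, w11 = 1

-1 1/2 1 1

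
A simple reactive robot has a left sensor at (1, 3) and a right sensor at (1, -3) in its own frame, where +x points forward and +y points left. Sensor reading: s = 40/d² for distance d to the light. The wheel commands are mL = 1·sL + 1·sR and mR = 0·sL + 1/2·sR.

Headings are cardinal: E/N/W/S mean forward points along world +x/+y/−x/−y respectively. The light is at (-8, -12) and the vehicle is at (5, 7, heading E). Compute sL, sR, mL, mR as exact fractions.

left sensor world pos  = (6, 10); dL² = 680
right sensor world pos = (6, 4); dR² = 452
sL = 40/680 = 1/17
sR = 40/452 = 10/113
mL = 1·sL + 1·sR = 283/1921
mR = 0·sL + 1/2·sR = 5/113

1/17 10/113 283/1921 5/113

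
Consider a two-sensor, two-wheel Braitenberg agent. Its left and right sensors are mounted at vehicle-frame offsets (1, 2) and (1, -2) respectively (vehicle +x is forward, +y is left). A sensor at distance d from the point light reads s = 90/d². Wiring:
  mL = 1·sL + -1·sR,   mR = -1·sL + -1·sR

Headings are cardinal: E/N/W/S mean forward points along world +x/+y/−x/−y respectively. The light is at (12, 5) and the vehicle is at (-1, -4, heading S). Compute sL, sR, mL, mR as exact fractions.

90/221 18/65 144/1105 -756/1105

left sensor world pos  = (1, -5); dL² = 221
right sensor world pos = (-3, -5); dR² = 325
sL = 90/221 = 90/221
sR = 90/325 = 18/65
mL = 1·sL + -1·sR = 144/1105
mR = -1·sL + -1·sR = -756/1105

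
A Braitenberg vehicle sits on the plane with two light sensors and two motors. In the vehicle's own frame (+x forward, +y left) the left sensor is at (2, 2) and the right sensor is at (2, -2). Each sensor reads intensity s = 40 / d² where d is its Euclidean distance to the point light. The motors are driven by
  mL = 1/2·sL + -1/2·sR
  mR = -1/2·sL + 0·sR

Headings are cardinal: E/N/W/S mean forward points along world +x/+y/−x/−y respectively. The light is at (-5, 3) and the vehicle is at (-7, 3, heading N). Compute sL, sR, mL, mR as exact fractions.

left sensor world pos  = (-9, 5); dL² = 20
right sensor world pos = (-5, 5); dR² = 4
sL = 40/20 = 2
sR = 40/4 = 10
mL = 1/2·sL + -1/2·sR = -4
mR = -1/2·sL + 0·sR = -1

2 10 -4 -1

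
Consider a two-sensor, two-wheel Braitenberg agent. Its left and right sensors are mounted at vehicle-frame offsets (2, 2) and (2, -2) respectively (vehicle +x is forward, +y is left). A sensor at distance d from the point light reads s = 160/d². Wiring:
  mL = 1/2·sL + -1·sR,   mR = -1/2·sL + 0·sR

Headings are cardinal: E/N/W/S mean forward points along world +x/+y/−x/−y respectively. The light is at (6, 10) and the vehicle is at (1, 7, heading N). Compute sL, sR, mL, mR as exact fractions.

left sensor world pos  = (-1, 9); dL² = 50
right sensor world pos = (3, 9); dR² = 10
sL = 160/50 = 16/5
sR = 160/10 = 16
mL = 1/2·sL + -1·sR = -72/5
mR = -1/2·sL + 0·sR = -8/5

16/5 16 -72/5 -8/5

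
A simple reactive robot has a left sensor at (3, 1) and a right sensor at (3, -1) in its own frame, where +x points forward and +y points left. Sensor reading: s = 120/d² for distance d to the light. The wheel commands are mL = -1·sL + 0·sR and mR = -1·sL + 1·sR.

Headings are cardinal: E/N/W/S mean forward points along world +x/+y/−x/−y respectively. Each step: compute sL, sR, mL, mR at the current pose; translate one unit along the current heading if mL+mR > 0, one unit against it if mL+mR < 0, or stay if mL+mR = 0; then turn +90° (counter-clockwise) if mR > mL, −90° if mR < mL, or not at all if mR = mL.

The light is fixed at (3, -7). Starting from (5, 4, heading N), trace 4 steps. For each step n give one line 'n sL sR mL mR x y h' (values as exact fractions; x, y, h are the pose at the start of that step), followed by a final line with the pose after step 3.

n=0: pose=(5,4,N); sL=120/197, sR=24/41; mL=-120/197, mR=-192/8077; mL+mR=-5112/8077 → advance -1; mR−mL=24/41 → turn +1·90°
n=1: pose=(5,3,W); sL=60/41, sR=60/61; mL=-60/41, mR=-1200/2501; mL+mR=-4860/2501 → advance -1; mR−mL=60/61 → turn +1·90°
n=2: pose=(6,3,S); sL=24/13, sR=120/53; mL=-24/13, mR=288/689; mL+mR=-984/689 → advance -1; mR−mL=120/53 → turn +1·90°
n=3: pose=(6,4,E); sL=2/3, sR=15/17; mL=-2/3, mR=11/51; mL+mR=-23/51 → advance -1; mR−mL=15/17 → turn +1·90°

0 120/197 24/41 -120/197 -192/8077 5 4 N
1 60/41 60/61 -60/41 -1200/2501 5 3 W
2 24/13 120/53 -24/13 288/689 6 3 S
3 2/3 15/17 -2/3 11/51 6 4 E
final 5 4 N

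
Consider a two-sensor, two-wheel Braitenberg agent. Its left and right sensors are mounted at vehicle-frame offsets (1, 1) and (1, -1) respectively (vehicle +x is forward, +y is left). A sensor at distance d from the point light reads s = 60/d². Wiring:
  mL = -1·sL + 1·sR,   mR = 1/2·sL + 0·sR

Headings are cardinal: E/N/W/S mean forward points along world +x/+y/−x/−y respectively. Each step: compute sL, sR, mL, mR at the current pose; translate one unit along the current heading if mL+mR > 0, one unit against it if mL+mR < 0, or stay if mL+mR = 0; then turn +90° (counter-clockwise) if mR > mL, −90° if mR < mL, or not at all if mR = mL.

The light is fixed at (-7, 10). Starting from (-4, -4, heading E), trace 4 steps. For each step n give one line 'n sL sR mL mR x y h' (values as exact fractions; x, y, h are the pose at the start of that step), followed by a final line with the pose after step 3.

0 12/37 60/241 -672/8917 6/37 -4 -4 E
1 30/89 30/97 -240/8633 15/89 -3 -4 N
2 12/41 20/51 208/2091 6/41 -3 -3 W
3 15/53 3/10 9/530 15/106 -4 -3 S
final -4 -4 E

n=0: pose=(-4,-4,E); sL=12/37, sR=60/241; mL=-672/8917, mR=6/37; mL+mR=774/8917 → advance +1; mR−mL=2118/8917 → turn +1·90°
n=1: pose=(-3,-4,N); sL=30/89, sR=30/97; mL=-240/8633, mR=15/89; mL+mR=1215/8633 → advance +1; mR−mL=1695/8633 → turn +1·90°
n=2: pose=(-3,-3,W); sL=12/41, sR=20/51; mL=208/2091, mR=6/41; mL+mR=514/2091 → advance +1; mR−mL=98/2091 → turn +1·90°
n=3: pose=(-4,-3,S); sL=15/53, sR=3/10; mL=9/530, mR=15/106; mL+mR=42/265 → advance +1; mR−mL=33/265 → turn +1·90°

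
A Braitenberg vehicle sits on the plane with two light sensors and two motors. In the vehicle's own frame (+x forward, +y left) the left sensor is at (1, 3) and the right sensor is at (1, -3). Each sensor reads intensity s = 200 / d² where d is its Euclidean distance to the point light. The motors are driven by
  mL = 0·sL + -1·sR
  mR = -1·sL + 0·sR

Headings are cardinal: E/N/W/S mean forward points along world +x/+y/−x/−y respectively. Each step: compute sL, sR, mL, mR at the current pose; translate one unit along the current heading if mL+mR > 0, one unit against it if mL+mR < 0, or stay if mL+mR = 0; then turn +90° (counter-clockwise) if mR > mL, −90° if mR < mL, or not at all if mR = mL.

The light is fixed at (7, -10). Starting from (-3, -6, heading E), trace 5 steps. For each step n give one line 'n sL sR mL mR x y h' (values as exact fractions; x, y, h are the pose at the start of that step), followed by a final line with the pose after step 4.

n=0: pose=(-3,-6,E); sL=20/13, sR=100/41; mL=-100/41, mR=-20/13; mL+mR=-2120/533 → advance -1; mR−mL=480/533 → turn +1·90°
n=1: pose=(-4,-6,N); sL=200/221, sR=200/89; mL=-200/89, mR=-200/221; mL+mR=-62000/19669 → advance -1; mR−mL=26400/19669 → turn +1·90°
n=2: pose=(-4,-7,W); sL=25/18, sR=10/9; mL=-10/9, mR=-25/18; mL+mR=-5/2 → advance -1; mR−mL=-5/18 → turn -1·90°
n=3: pose=(-3,-7,N); sL=40/37, sR=40/13; mL=-40/13, mR=-40/37; mL+mR=-2000/481 → advance -1; mR−mL=960/481 → turn +1·90°
n=4: pose=(-3,-8,W); sL=100/61, sR=100/73; mL=-100/73, mR=-100/61; mL+mR=-13400/4453 → advance -1; mR−mL=-1200/4453 → turn -1·90°

0 20/13 100/41 -100/41 -20/13 -3 -6 E
1 200/221 200/89 -200/89 -200/221 -4 -6 N
2 25/18 10/9 -10/9 -25/18 -4 -7 W
3 40/37 40/13 -40/13 -40/37 -3 -7 N
4 100/61 100/73 -100/73 -100/61 -3 -8 W
final -2 -8 N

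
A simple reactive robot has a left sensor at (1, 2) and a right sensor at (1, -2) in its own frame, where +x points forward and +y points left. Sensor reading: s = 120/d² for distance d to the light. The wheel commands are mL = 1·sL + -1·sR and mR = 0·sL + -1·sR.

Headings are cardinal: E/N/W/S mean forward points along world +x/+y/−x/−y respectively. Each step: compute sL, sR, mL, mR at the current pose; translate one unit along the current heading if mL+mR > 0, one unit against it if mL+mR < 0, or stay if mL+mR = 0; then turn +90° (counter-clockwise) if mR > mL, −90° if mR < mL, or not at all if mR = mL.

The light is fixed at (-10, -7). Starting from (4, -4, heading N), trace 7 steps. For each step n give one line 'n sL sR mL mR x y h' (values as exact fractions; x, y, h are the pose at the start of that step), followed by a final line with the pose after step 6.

n=0: pose=(4,-4,N); sL=3/4, sR=15/34; mL=21/68, mR=-15/34; mL+mR=-9/68 → advance -1; mR−mL=-3/4 → turn -1·90°
n=1: pose=(4,-5,E); sL=120/241, sR=8/15; mL=-128/3615, mR=-8/15; mL+mR=-2056/3615 → advance -1; mR−mL=-120/241 → turn -1·90°
n=2: pose=(3,-5,S); sL=60/113, sR=60/61; mL=-3120/6893, mR=-60/61; mL+mR=-9900/6893 → advance -1; mR−mL=-60/113 → turn -1·90°
n=3: pose=(3,-4,W); sL=24/29, sR=120/169; mL=576/4901, mR=-120/169; mL+mR=-2904/4901 → advance -1; mR−mL=-24/29 → turn -1·90°
n=4: pose=(4,-4,N); sL=3/4, sR=15/34; mL=21/68, mR=-15/34; mL+mR=-9/68 → advance -1; mR−mL=-3/4 → turn -1·90°
n=5: pose=(4,-5,E); sL=120/241, sR=8/15; mL=-128/3615, mR=-8/15; mL+mR=-2056/3615 → advance -1; mR−mL=-120/241 → turn -1·90°
n=6: pose=(3,-5,S); sL=60/113, sR=60/61; mL=-3120/6893, mR=-60/61; mL+mR=-9900/6893 → advance -1; mR−mL=-60/113 → turn -1·90°

0 3/4 15/34 21/68 -15/34 4 -4 N
1 120/241 8/15 -128/3615 -8/15 4 -5 E
2 60/113 60/61 -3120/6893 -60/61 3 -5 S
3 24/29 120/169 576/4901 -120/169 3 -4 W
4 3/4 15/34 21/68 -15/34 4 -4 N
5 120/241 8/15 -128/3615 -8/15 4 -5 E
6 60/113 60/61 -3120/6893 -60/61 3 -5 S
final 3 -4 W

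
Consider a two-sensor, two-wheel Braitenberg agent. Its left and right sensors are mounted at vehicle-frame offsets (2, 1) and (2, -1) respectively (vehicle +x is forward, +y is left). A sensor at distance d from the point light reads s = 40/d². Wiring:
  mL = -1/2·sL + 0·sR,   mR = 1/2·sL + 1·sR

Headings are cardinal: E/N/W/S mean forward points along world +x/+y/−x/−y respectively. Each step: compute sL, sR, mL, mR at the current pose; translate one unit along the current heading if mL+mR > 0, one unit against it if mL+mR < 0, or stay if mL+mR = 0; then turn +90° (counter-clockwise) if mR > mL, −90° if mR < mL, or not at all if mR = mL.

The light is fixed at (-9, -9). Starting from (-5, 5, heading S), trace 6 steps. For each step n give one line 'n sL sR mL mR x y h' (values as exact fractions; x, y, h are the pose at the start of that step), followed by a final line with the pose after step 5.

0 40/169 40/153 -20/169 9820/25857 -5 5 S
1 5/29 2/9 -5/58 161/522 -5 4 E
2 40/241 40/261 -20/241 14860/62901 -4 4 N
3 20/89 20/117 -10/89 2950/10413 -4 5 W
4 40/169 40/153 -20/169 9820/25857 -5 5 S
5 5/29 2/9 -5/58 161/522 -5 4 E
final -4 4 N

n=0: pose=(-5,5,S); sL=40/169, sR=40/153; mL=-20/169, mR=9820/25857; mL+mR=40/153 → advance +1; mR−mL=12880/25857 → turn +1·90°
n=1: pose=(-5,4,E); sL=5/29, sR=2/9; mL=-5/58, mR=161/522; mL+mR=2/9 → advance +1; mR−mL=103/261 → turn +1·90°
n=2: pose=(-4,4,N); sL=40/241, sR=40/261; mL=-20/241, mR=14860/62901; mL+mR=40/261 → advance +1; mR−mL=20080/62901 → turn +1·90°
n=3: pose=(-4,5,W); sL=20/89, sR=20/117; mL=-10/89, mR=2950/10413; mL+mR=20/117 → advance +1; mR−mL=4120/10413 → turn +1·90°
n=4: pose=(-5,5,S); sL=40/169, sR=40/153; mL=-20/169, mR=9820/25857; mL+mR=40/153 → advance +1; mR−mL=12880/25857 → turn +1·90°
n=5: pose=(-5,4,E); sL=5/29, sR=2/9; mL=-5/58, mR=161/522; mL+mR=2/9 → advance +1; mR−mL=103/261 → turn +1·90°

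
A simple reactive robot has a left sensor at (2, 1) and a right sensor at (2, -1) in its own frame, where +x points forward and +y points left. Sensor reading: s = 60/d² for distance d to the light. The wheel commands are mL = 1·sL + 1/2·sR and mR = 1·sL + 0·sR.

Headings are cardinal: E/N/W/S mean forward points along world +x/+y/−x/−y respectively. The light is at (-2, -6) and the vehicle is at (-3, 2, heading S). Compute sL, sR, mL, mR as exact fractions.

left sensor world pos  = (-2, 0); dL² = 36
right sensor world pos = (-4, 0); dR² = 40
sL = 60/36 = 5/3
sR = 60/40 = 3/2
mL = 1·sL + 1/2·sR = 29/12
mR = 1·sL + 0·sR = 5/3

5/3 3/2 29/12 5/3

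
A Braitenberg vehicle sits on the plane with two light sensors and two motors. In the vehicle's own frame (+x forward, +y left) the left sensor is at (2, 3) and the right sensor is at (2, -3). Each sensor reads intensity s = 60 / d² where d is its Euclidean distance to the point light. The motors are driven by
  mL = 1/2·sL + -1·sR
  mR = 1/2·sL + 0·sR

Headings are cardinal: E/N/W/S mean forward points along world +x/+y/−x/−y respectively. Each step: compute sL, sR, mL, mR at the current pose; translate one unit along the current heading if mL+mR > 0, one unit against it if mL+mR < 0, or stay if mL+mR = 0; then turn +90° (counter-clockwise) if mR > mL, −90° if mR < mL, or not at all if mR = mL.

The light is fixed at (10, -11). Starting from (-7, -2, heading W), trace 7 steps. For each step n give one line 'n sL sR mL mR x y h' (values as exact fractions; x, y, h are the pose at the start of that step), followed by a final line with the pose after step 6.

0 60/397 12/101 -1734/40097 30/397 -7 -2 W
1 30/137 6/49 -87/6713 15/137 -8 -2 S
2 60/377 60/281 -14190/105937 30/377 -8 -3 E
3 15/146 15/89 -3045/25988 15/292 -9 -3 N
4 60/457 60/541 -11190/247237 30/457 -9 -4 W
5 30/157 30/277 -555/43489 15/157 -10 -4 S
6 4/27 20/111 -106/999 2/27 -10 -5 E
final -11 -5 N

n=0: pose=(-7,-2,W); sL=60/397, sR=12/101; mL=-1734/40097, mR=30/397; mL+mR=1296/40097 → advance +1; mR−mL=12/101 → turn +1·90°
n=1: pose=(-8,-2,S); sL=30/137, sR=6/49; mL=-87/6713, mR=15/137; mL+mR=648/6713 → advance +1; mR−mL=6/49 → turn +1·90°
n=2: pose=(-8,-3,E); sL=60/377, sR=60/281; mL=-14190/105937, mR=30/377; mL+mR=-5760/105937 → advance -1; mR−mL=60/281 → turn +1·90°
n=3: pose=(-9,-3,N); sL=15/146, sR=15/89; mL=-3045/25988, mR=15/292; mL+mR=-855/12994 → advance -1; mR−mL=15/89 → turn +1·90°
n=4: pose=(-9,-4,W); sL=60/457, sR=60/541; mL=-11190/247237, mR=30/457; mL+mR=5040/247237 → advance +1; mR−mL=60/541 → turn +1·90°
n=5: pose=(-10,-4,S); sL=30/157, sR=30/277; mL=-555/43489, mR=15/157; mL+mR=3600/43489 → advance +1; mR−mL=30/277 → turn +1·90°
n=6: pose=(-10,-5,E); sL=4/27, sR=20/111; mL=-106/999, mR=2/27; mL+mR=-32/999 → advance -1; mR−mL=20/111 → turn +1·90°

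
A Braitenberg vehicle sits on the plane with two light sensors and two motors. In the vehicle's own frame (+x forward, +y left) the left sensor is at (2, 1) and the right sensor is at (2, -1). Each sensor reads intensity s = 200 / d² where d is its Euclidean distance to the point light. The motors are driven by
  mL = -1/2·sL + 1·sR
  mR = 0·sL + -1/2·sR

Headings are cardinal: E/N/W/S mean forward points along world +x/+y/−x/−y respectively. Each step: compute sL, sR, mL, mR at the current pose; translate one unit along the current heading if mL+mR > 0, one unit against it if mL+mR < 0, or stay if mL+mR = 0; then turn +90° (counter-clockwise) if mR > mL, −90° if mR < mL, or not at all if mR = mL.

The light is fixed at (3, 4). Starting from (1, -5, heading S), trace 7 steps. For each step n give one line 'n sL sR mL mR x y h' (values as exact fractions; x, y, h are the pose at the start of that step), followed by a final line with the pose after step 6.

n=0: pose=(1,-5,S); sL=100/61, sR=20/13; mL=570/793, mR=-10/13; mL+mR=-40/793 → advance -1; mR−mL=-1180/793 → turn -1·90°
n=1: pose=(1,-4,W); sL=200/97, sR=40/13; mL=2580/1261, mR=-20/13; mL+mR=640/1261 → advance +1; mR−mL=-4520/1261 → turn -1·90°
n=2: pose=(0,-4,N); sL=50/13, sR=5; mL=40/13, mR=-5/2; mL+mR=15/26 → advance +1; mR−mL=-145/26 → turn -1·90°
n=3: pose=(0,-3,E); sL=200/37, sR=40/13; mL=180/481, mR=-20/13; mL+mR=-560/481 → advance -1; mR−mL=-920/481 → turn -1·90°
n=4: pose=(-1,-3,S); sL=20/9, sR=100/53; mL=370/477, mR=-50/53; mL+mR=-80/477 → advance -1; mR−mL=-820/477 → turn -1·90°
n=5: pose=(-1,-2,W); sL=40/17, sR=200/61; mL=2180/1037, mR=-100/61; mL+mR=480/1037 → advance +1; mR−mL=-3880/1037 → turn -1·90°
n=6: pose=(-2,-2,N); sL=50/13, sR=25/4; mL=225/52, mR=-25/8; mL+mR=125/104 → advance +1; mR−mL=-775/104 → turn -1·90°

0 100/61 20/13 570/793 -10/13 1 -5 S
1 200/97 40/13 2580/1261 -20/13 1 -4 W
2 50/13 5 40/13 -5/2 0 -4 N
3 200/37 40/13 180/481 -20/13 0 -3 E
4 20/9 100/53 370/477 -50/53 -1 -3 S
5 40/17 200/61 2180/1037 -100/61 -1 -2 W
6 50/13 25/4 225/52 -25/8 -2 -2 N
final -2 -1 E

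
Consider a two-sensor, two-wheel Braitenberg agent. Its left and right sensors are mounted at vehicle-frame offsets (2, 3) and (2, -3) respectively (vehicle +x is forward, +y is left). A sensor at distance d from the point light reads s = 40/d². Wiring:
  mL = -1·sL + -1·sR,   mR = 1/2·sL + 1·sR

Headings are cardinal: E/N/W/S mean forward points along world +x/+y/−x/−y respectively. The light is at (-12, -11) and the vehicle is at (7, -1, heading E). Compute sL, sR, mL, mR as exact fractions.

left sensor world pos  = (9, 2); dL² = 610
right sensor world pos = (9, -4); dR² = 490
sL = 40/610 = 4/61
sR = 40/490 = 4/49
mL = -1·sL + -1·sR = -440/2989
mR = 1/2·sL + 1·sR = 342/2989

4/61 4/49 -440/2989 342/2989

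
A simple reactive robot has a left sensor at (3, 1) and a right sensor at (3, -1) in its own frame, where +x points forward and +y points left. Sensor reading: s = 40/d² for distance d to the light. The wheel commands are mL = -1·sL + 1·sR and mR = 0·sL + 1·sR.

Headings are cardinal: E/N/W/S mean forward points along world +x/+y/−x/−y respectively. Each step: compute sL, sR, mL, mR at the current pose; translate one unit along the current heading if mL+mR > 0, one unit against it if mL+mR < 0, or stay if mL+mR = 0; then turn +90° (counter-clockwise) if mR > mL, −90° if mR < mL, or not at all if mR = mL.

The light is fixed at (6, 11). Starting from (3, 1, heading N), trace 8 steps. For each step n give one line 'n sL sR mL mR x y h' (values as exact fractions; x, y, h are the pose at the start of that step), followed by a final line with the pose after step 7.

0 8/13 40/53 96/689 40/53 3 1 N
1 5/17 2/5 9/85 2/5 3 2 W
2 40/153 40/169 -640/25857 40/169 2 2 S
3 20/41 20/61 -400/2501 20/61 2 1 E
4 8/13 40/53 96/689 40/53 3 1 N
5 5/17 2/5 9/85 2/5 3 2 W
6 40/153 40/169 -640/25857 40/169 2 2 S
7 20/41 20/61 -400/2501 20/61 2 1 E
final 3 1 N

n=0: pose=(3,1,N); sL=8/13, sR=40/53; mL=96/689, mR=40/53; mL+mR=616/689 → advance +1; mR−mL=8/13 → turn +1·90°
n=1: pose=(3,2,W); sL=5/17, sR=2/5; mL=9/85, mR=2/5; mL+mR=43/85 → advance +1; mR−mL=5/17 → turn +1·90°
n=2: pose=(2,2,S); sL=40/153, sR=40/169; mL=-640/25857, mR=40/169; mL+mR=5480/25857 → advance +1; mR−mL=40/153 → turn +1·90°
n=3: pose=(2,1,E); sL=20/41, sR=20/61; mL=-400/2501, mR=20/61; mL+mR=420/2501 → advance +1; mR−mL=20/41 → turn +1·90°
n=4: pose=(3,1,N); sL=8/13, sR=40/53; mL=96/689, mR=40/53; mL+mR=616/689 → advance +1; mR−mL=8/13 → turn +1·90°
n=5: pose=(3,2,W); sL=5/17, sR=2/5; mL=9/85, mR=2/5; mL+mR=43/85 → advance +1; mR−mL=5/17 → turn +1·90°
n=6: pose=(2,2,S); sL=40/153, sR=40/169; mL=-640/25857, mR=40/169; mL+mR=5480/25857 → advance +1; mR−mL=40/153 → turn +1·90°
n=7: pose=(2,1,E); sL=20/41, sR=20/61; mL=-400/2501, mR=20/61; mL+mR=420/2501 → advance +1; mR−mL=20/41 → turn +1·90°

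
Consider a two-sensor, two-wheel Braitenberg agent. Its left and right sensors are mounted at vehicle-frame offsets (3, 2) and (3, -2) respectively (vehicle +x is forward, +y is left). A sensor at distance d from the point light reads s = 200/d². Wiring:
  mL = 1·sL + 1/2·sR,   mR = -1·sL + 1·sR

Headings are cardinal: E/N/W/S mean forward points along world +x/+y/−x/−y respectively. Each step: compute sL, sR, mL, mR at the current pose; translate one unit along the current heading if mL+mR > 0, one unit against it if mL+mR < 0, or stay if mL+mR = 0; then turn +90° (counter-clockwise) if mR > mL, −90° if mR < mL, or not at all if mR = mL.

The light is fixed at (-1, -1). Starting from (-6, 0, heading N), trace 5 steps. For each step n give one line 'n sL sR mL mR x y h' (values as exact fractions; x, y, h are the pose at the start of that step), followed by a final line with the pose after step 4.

0 40/13 8 92/13 64/13 -6 0 N
1 10 50 35 40 -6 1 E
2 200/61 200/29 11900/1769 6400/1769 -5 1 N
3 100/13 100 750/13 1200/13 -5 2 E
4 200/61 200/37 13500/2257 4800/2257 -4 2 N
final -4 3 E

n=0: pose=(-6,0,N); sL=40/13, sR=8; mL=92/13, mR=64/13; mL+mR=12 → advance +1; mR−mL=-28/13 → turn -1·90°
n=1: pose=(-6,1,E); sL=10, sR=50; mL=35, mR=40; mL+mR=75 → advance +1; mR−mL=5 → turn +1·90°
n=2: pose=(-5,1,N); sL=200/61, sR=200/29; mL=11900/1769, mR=6400/1769; mL+mR=300/29 → advance +1; mR−mL=-5500/1769 → turn -1·90°
n=3: pose=(-5,2,E); sL=100/13, sR=100; mL=750/13, mR=1200/13; mL+mR=150 → advance +1; mR−mL=450/13 → turn +1·90°
n=4: pose=(-4,2,N); sL=200/61, sR=200/37; mL=13500/2257, mR=4800/2257; mL+mR=300/37 → advance +1; mR−mL=-8700/2257 → turn -1·90°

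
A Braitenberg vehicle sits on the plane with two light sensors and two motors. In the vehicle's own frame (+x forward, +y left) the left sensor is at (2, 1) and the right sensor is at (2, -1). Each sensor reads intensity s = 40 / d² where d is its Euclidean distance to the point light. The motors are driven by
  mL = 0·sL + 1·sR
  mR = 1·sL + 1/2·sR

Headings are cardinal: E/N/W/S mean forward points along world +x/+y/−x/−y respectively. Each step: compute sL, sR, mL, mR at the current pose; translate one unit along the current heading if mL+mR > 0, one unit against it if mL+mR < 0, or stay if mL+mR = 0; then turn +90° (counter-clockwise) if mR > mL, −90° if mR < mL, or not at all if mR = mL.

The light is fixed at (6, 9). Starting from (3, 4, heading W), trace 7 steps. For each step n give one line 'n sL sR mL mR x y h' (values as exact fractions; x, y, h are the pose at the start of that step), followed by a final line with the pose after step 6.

0 40/61 40/41 40/41 2860/2501 3 4 W
1 20/29 20/37 20/37 1030/1073 2 4 S
2 40/29 40/53 40/53 2700/1537 2 3 E
3 5/4 2 2 9/4 3 3 N
4 40/61 40/41 40/41 2860/2501 3 4 W
5 20/29 20/37 20/37 1030/1073 2 4 S
6 40/29 40/53 40/53 2700/1537 2 3 E
final 3 3 N

n=0: pose=(3,4,W); sL=40/61, sR=40/41; mL=40/41, mR=2860/2501; mL+mR=5300/2501 → advance +1; mR−mL=420/2501 → turn +1·90°
n=1: pose=(2,4,S); sL=20/29, sR=20/37; mL=20/37, mR=1030/1073; mL+mR=1610/1073 → advance +1; mR−mL=450/1073 → turn +1·90°
n=2: pose=(2,3,E); sL=40/29, sR=40/53; mL=40/53, mR=2700/1537; mL+mR=3860/1537 → advance +1; mR−mL=1540/1537 → turn +1·90°
n=3: pose=(3,3,N); sL=5/4, sR=2; mL=2, mR=9/4; mL+mR=17/4 → advance +1; mR−mL=1/4 → turn +1·90°
n=4: pose=(3,4,W); sL=40/61, sR=40/41; mL=40/41, mR=2860/2501; mL+mR=5300/2501 → advance +1; mR−mL=420/2501 → turn +1·90°
n=5: pose=(2,4,S); sL=20/29, sR=20/37; mL=20/37, mR=1030/1073; mL+mR=1610/1073 → advance +1; mR−mL=450/1073 → turn +1·90°
n=6: pose=(2,3,E); sL=40/29, sR=40/53; mL=40/53, mR=2700/1537; mL+mR=3860/1537 → advance +1; mR−mL=1540/1537 → turn +1·90°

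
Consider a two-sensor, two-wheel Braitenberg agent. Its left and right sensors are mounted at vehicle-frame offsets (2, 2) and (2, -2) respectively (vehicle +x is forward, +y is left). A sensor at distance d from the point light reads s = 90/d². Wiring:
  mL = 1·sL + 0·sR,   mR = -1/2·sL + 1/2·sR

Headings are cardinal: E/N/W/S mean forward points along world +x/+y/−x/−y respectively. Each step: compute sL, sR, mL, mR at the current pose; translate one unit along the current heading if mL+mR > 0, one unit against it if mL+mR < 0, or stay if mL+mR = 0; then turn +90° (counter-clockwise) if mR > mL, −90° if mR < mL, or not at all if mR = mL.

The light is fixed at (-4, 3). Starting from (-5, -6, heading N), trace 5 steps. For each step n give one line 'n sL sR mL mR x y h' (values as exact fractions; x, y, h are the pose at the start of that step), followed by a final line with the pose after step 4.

0 45/29 9/5 45/29 18/145 -5 -6 N
1 90/37 90/101 90/37 -2880/3737 -5 -5 E
2 45/52 45/52 45/52 0 -4 -5 S
3 18/25 90/53 18/25 648/1325 -4 -6 W
4 45/29 9/5 45/29 18/145 -5 -6 N
final -5 -5 E

n=0: pose=(-5,-6,N); sL=45/29, sR=9/5; mL=45/29, mR=18/145; mL+mR=243/145 → advance +1; mR−mL=-207/145 → turn -1·90°
n=1: pose=(-5,-5,E); sL=90/37, sR=90/101; mL=90/37, mR=-2880/3737; mL+mR=6210/3737 → advance +1; mR−mL=-11970/3737 → turn -1·90°
n=2: pose=(-4,-5,S); sL=45/52, sR=45/52; mL=45/52, mR=0; mL+mR=45/52 → advance +1; mR−mL=-45/52 → turn -1·90°
n=3: pose=(-4,-6,W); sL=18/25, sR=90/53; mL=18/25, mR=648/1325; mL+mR=1602/1325 → advance +1; mR−mL=-306/1325 → turn -1·90°
n=4: pose=(-5,-6,N); sL=45/29, sR=9/5; mL=45/29, mR=18/145; mL+mR=243/145 → advance +1; mR−mL=-207/145 → turn -1·90°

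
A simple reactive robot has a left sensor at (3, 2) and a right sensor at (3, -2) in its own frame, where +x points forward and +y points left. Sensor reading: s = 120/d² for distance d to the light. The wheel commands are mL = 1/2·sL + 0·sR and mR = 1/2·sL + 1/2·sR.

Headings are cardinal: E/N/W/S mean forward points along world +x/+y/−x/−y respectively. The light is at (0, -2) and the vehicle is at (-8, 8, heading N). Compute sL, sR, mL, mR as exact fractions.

120/269 24/41 60/269 5688/11029

left sensor world pos  = (-10, 11); dL² = 269
right sensor world pos = (-6, 11); dR² = 205
sL = 120/269 = 120/269
sR = 120/205 = 24/41
mL = 1/2·sL + 0·sR = 60/269
mR = 1/2·sL + 1/2·sR = 5688/11029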